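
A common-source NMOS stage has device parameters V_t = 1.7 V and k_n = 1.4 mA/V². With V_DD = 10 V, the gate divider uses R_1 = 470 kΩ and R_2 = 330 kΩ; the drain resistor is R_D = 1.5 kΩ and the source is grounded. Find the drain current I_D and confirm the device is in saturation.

V_G = V_DD·R_2/(R_1+R_2) = 10×330/800 = 4.12 V. With the source grounded, V_GS = V_G = 4.12 V.
Assume saturation: I_D = (k_n/2)(V_GS − V_t)² = (1.4/2)×(4.12 − 1.7)² = 0.7×2.42² = 4.12 mA.
V_DS = V_DD − I_D·R_D = 10 − 4.12×1.5 = 3.83 V.
Saturation requires V_DS ≥ V_GS − V_t = 2.42 V; 3.83 ≥ 2.42 ✓.

I_D ≈ 4.1 mA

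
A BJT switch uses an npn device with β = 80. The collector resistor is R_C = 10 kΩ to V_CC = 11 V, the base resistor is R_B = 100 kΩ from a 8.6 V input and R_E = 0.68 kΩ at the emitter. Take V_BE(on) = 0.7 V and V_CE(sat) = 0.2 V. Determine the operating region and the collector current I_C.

Assume active: I_B = (8.6 − 0.7)/(100 + 81×0.68) = 0.0509 mA, I_C = β·I_B = 4.08 mA.
Then V_CE = 11 − 4.08×10 − 4.13×0.68 = -32.6 V < 0.2 V — the active assumption fails.
Re-solve with V_CE = 0.2 V. KCL at the emitter: V_E/R_E = (V_BB−0.7−V_E)/R_B + (V_CC−0.2−V_E)/R_C, giving V_E = 0.733 V.
I_C = (V_CC − 0.2 − V_E)/R_C = (10.8 − 0.733)/10 = 1.01 mA.
Check: I_B = (7.9 − 0.733)/100 = 0.0717 mA, and β·I_B = 5.73 mA > I_C, confirming saturation.

saturation; I_C ≈ 1 mA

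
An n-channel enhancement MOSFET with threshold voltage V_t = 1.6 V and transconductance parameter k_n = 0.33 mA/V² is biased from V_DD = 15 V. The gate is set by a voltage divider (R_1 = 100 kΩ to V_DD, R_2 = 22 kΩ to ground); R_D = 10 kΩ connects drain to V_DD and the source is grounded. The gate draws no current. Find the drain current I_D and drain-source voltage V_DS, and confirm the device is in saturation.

I_D ≈ 0.2 mA, V_DS ≈ 13 V

V_G = V_DD·R_2/(R_1+R_2) = 15×22/122 = 2.7 V. With the source grounded, V_GS = V_G = 2.7 V.
Assume saturation: I_D = (k_n/2)(V_GS − V_t)² = (0.33/2)×(2.7 − 1.6)² = 0.165×1.1² = 0.201 mA.
V_DS = V_DD − I_D·R_D = 15 − 0.201×10 = 13 V.
Saturation requires V_DS ≥ V_GS − V_t = 1.1 V; 13 ≥ 1.1 ✓.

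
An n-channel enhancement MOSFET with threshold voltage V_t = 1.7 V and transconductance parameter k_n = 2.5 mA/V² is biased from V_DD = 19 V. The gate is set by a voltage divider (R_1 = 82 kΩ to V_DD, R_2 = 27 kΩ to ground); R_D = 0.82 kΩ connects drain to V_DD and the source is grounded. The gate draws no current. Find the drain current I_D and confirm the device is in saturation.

V_G = V_DD·R_2/(R_1+R_2) = 19×27/109 = 4.71 V. With the source grounded, V_GS = V_G = 4.71 V.
Assume saturation: I_D = (k_n/2)(V_GS − V_t)² = (2.5/2)×(4.71 − 1.7)² = 1.25×3.01² = 11.3 mA.
V_DS = V_DD − I_D·R_D = 19 − 11.3×0.82 = 9.74 V.
Saturation requires V_DS ≥ V_GS − V_t = 3.01 V; 9.74 ≥ 3.01 ✓.

I_D ≈ 11 mA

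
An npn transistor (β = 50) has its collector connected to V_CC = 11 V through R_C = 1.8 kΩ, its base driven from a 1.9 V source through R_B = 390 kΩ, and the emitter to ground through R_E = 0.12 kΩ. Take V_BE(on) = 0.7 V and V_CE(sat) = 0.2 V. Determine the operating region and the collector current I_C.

active; I_C ≈ 0.15 mA

Assume active. Base-emitter loop: I_B = (V_BB − V_BE)/(R_B + (β+1)R_E) = (1.9 − 0.7)/(390 + 51×0.12) = 0.00303 mA.
I_C = β·I_B = 50×0.00303 = 0.151 mA.
V_CE = V_CC − I_C·R_C − I_E·R_E = 11 − 0.151×1.8 − 0.154×0.12 = 10.7 V > V_CE(sat), so the active-region assumption holds.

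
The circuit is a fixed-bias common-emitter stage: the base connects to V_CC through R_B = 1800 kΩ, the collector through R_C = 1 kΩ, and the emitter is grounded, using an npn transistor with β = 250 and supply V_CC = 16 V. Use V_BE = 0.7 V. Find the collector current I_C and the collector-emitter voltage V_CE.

Base loop: V_CC = I_B·R_B + V_BE, so I_B = (16 − 0.7)/1800 kΩ = 0.0085 mA.
In the active region I_C = β·I_B = 250 × 0.0085 = 2.12 mA.
Collector loop: V_CE = V_CC − I_C·R_C = 16 − 2.12×1 = 13.9 V.
Since V_CE = 13.9 V > V_CE(sat) ≈ 0.2 V, the transistor is in the active region as assumed.

I_C ≈ 2.1 mA, V_CE ≈ 14 V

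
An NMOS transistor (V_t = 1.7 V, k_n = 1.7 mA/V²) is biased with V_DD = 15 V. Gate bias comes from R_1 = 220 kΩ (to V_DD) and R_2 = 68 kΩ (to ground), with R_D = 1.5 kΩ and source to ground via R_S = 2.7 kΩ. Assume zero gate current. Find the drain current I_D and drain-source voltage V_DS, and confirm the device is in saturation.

I_D ≈ 0.42 mA, V_DS ≈ 13 V

V_G = V_DD·R_2/(R_1+R_2) = 15×68/288 = 3.54 V.
Assume saturation: I_D = (k_n/2)(V_GS − V_t)² with V_GS = V_G − I_D·R_S = 3.54 − 2.7·I_D.
Substituting gives 6.2·I_D² − 9.45·I_D + 2.88 = 0, with roots I_D = 0.421 or 1.1 mA.
The root I_D = 1.1 mA gives V_GS = 0.56 V ≤ V_t, so take I_D = 0.421 mA.
Then V_GS = 2.4 V and V_DS = V_DD − I_D(R_D+R_S) = 15 − 0.421×4.2 = 13.2 V.
Saturation requires V_DS ≥ V_GS − V_t = 0.704 V; 13.2 ≥ 0.704 ✓.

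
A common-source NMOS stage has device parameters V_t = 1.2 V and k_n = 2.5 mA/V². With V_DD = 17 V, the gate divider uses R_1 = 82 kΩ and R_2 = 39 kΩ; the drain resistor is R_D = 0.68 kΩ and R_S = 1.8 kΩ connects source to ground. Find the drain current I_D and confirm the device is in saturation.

I_D ≈ 1.7 mA

V_G = V_DD·R_2/(R_1+R_2) = 17×39/121 = 5.48 V.
Assume saturation: I_D = (k_n/2)(V_GS − V_t)² with V_GS = V_G − I_D·R_S = 5.48 − 1.8·I_D.
Substituting gives 4.05·I_D² − 20.3·I_D + 22.9 = 0, with roots I_D = 1.72 or 3.28 mA.
The root I_D = 3.28 mA gives V_GS = -0.419 V ≤ V_t, so take I_D = 1.72 mA.
Then V_GS = 2.37 V and V_DS = V_DD − I_D(R_D+R_S) = 17 − 1.72×2.48 = 12.7 V.
Saturation requires V_DS ≥ V_GS − V_t = 1.17 V; 12.7 ≥ 1.17 ✓.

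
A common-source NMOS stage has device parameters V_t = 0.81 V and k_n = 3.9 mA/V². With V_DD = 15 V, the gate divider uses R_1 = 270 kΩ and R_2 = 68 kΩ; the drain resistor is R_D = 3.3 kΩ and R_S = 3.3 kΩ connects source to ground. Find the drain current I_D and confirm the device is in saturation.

I_D ≈ 0.51 mA

V_G = V_DD·R_2/(R_1+R_2) = 15×68/338 = 3.02 V.
Assume saturation: I_D = (k_n/2)(V_GS − V_t)² with V_GS = V_G − I_D·R_S = 3.02 − 3.3·I_D.
Substituting gives 21.2·I_D² − 29.4·I_D + 9.5 = 0, with roots I_D = 0.514 or 0.872 mA.
The root I_D = 0.872 mA gives V_GS = 0.141 V ≤ V_t, so take I_D = 0.514 mA.
Then V_GS = 1.32 V and V_DS = V_DD − I_D(R_D+R_S) = 15 − 0.514×6.6 = 11.6 V.
Saturation requires V_DS ≥ V_GS − V_t = 0.513 V; 11.6 ≥ 0.513 ✓.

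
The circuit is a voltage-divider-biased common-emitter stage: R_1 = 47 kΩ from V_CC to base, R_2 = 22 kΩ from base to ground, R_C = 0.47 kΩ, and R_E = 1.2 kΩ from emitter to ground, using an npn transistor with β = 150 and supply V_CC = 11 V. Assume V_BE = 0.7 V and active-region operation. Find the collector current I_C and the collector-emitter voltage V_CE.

Thevenize the base divider: V_Th = V_CC·R_2/(R_1+R_2) = 11×22/69 = 3.51 V, R_Th = R_1‖R_2 = 15 kΩ.
Base-emitter loop: V_Th = I_B·R_Th + V_BE + (β+1)I_B·R_E, so I_B = (3.51 − 0.7) / (15 + 151×1.2) = 0.0143 mA.
I_C = β·I_B = 150×0.0143 = 2.15 mA, and I_E = (β+1)I_B = 2.16 mA.
V_CE = V_CC − I_C·R_C − I_E·R_E = 11 − 2.15×0.47 − 2.16×1.2 = 7.4 V.
V_CE = 7.4 V > 0.2 V confirms active-region operation.

I_C ≈ 2.1 mA, V_CE ≈ 7.4 V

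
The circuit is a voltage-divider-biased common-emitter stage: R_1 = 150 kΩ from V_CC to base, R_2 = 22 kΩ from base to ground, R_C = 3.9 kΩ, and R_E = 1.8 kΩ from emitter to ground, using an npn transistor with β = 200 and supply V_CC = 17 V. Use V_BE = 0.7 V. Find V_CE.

V_CE ≈ 13 V

Thevenize the base divider: V_Th = V_CC·R_2/(R_1+R_2) = 17×22/172 = 2.17 V, R_Th = R_1‖R_2 = 19.2 kΩ.
Base-emitter loop: V_Th = I_B·R_Th + V_BE + (β+1)I_B·R_E, so I_B = (2.17 − 0.7) / (19.2 + 201×1.8) = 0.00387 mA.
I_C = β·I_B = 200×0.00387 = 0.774 mA, and I_E = (β+1)I_B = 0.778 mA.
V_CE = V_CC − I_C·R_C − I_E·R_E = 17 − 0.774×3.9 − 0.778×1.8 = 12.6 V.
V_CE = 12.6 V > 0.2 V confirms active-region operation.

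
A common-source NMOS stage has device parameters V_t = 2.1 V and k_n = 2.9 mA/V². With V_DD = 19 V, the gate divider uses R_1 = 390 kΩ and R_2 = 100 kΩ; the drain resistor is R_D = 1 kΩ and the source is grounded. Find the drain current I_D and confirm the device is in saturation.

V_G = V_DD·R_2/(R_1+R_2) = 19×100/490 = 3.88 V. With the source grounded, V_GS = V_G = 3.88 V.
Assume saturation: I_D = (k_n/2)(V_GS − V_t)² = (2.9/2)×(3.88 − 2.1)² = 1.45×1.78² = 4.58 mA.
V_DS = V_DD − I_D·R_D = 19 − 4.58×1 = 14.4 V.
Saturation requires V_DS ≥ V_GS − V_t = 1.78 V; 14.4 ≥ 1.78 ✓.

I_D ≈ 4.6 mA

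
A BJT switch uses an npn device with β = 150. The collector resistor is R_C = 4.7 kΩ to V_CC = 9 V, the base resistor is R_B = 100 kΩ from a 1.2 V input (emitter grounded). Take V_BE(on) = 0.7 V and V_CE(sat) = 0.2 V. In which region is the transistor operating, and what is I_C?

active; I_C ≈ 0.75 mA

Assume active. Base-emitter loop: I_B = (V_BB − V_BE)/R_B = (1.2 − 0.7)/100 = 0.005 mA.
I_C = β·I_B = 150×0.005 = 0.75 mA.
V_CE = V_CC − I_C·R_C = 9 − 0.75×4.7 = 5.47 V > V_CE(sat), so the active-region assumption holds.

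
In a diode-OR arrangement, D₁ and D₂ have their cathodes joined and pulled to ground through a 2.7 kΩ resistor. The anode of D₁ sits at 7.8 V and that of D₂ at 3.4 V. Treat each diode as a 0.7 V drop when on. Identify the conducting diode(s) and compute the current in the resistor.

Only D₁ conducts; I_R ≈ 2.6 mA

Assume both conduct. Then node N would need to be at both 7.8−0.7 = 7.1 V and 3.4−0.7 = 2.7 V, which is impossible.
Assume only D₁ conducts: V_N = 7.8 − 0.7 = 7.1 V, so I_R = 7.1/2.7 = 2.63 mA.
Check D₂: its anode-to-cathode voltage is 3.4 − 7.1 = -3.7 V < 0.7 V, so it is off. The assumption is consistent.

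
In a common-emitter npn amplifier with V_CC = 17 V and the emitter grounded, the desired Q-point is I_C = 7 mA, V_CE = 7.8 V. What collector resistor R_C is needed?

R_C ≈ 1.3 kΩ

Collector loop: V_CC = I_C·R_C + V_CE.
R_C = (V_CC − V_CE)/I_C = (17 − 7.8)/7 = 1.31 kΩ.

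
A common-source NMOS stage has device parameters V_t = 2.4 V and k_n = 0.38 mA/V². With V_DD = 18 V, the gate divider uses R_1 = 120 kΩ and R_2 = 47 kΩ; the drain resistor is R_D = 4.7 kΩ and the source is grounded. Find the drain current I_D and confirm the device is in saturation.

I_D ≈ 1.4 mA

V_G = V_DD·R_2/(R_1+R_2) = 18×47/167 = 5.07 V. With the source grounded, V_GS = V_G = 5.07 V.
Assume saturation: I_D = (k_n/2)(V_GS − V_t)² = (0.38/2)×(5.07 − 2.4)² = 0.19×2.67² = 1.35 mA.
V_DS = V_DD − I_D·R_D = 18 − 1.35×4.7 = 11.7 V.
Saturation requires V_DS ≥ V_GS − V_t = 2.67 V; 11.7 ≥ 2.67 ✓.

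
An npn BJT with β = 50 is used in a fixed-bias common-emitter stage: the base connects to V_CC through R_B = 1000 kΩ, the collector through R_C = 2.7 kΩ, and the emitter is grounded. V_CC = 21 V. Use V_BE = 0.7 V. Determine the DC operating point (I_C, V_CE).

I_C ≈ 1 mA, V_CE ≈ 18 V

Base loop: V_CC = I_B·R_B + V_BE, so I_B = (21 − 0.7)/1000 kΩ = 0.0203 mA.
In the active region I_C = β·I_B = 50 × 0.0203 = 1.02 mA.
Collector loop: V_CE = V_CC − I_C·R_C = 21 − 1.02×2.7 = 18.3 V.
Since V_CE = 18.3 V > V_CE(sat) ≈ 0.2 V, the transistor is in the active region as assumed.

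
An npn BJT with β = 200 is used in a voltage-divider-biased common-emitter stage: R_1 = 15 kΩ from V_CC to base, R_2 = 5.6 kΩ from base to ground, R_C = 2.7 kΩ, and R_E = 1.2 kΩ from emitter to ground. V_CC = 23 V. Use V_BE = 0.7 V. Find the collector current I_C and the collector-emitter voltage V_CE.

Thevenize the base divider: V_Th = V_CC·R_2/(R_1+R_2) = 23×5.6/20.6 = 6.25 V, R_Th = R_1‖R_2 = 4.08 kΩ.
Base-emitter loop: V_Th = I_B·R_Th + V_BE + (β+1)I_B·R_E, so I_B = (6.25 − 0.7) / (4.08 + 201×1.2) = 0.0226 mA.
I_C = β·I_B = 200×0.0226 = 4.53 mA, and I_E = (β+1)I_B = 4.55 mA.
V_CE = V_CC − I_C·R_C − I_E·R_E = 23 − 4.53×2.7 − 4.55×1.2 = 5.32 V.
V_CE = 5.32 V > 0.2 V confirms active-region operation.

I_C ≈ 4.5 mA, V_CE ≈ 5.3 V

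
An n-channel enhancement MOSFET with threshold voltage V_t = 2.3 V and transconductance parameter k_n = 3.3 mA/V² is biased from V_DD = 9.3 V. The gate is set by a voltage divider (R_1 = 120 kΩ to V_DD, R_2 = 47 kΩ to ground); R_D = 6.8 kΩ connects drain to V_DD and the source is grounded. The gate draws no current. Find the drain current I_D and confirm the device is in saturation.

I_D ≈ 0.17 mA

V_G = V_DD·R_2/(R_1+R_2) = 9.3×47/167 = 2.62 V. With the source grounded, V_GS = V_G = 2.62 V.
Assume saturation: I_D = (k_n/2)(V_GS − V_t)² = (3.3/2)×(2.62 − 2.3)² = 1.65×0.317² = 0.166 mA.
V_DS = V_DD − I_D·R_D = 9.3 − 0.166×6.8 = 8.17 V.
Saturation requires V_DS ≥ V_GS − V_t = 0.317 V; 8.17 ≥ 0.317 ✓.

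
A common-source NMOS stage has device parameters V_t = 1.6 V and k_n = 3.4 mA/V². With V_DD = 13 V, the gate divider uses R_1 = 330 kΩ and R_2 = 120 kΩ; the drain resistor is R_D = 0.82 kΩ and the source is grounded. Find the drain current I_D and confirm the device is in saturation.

I_D ≈ 5.9 mA

V_G = V_DD·R_2/(R_1+R_2) = 13×120/450 = 3.47 V. With the source grounded, V_GS = V_G = 3.47 V.
Assume saturation: I_D = (k_n/2)(V_GS − V_t)² = (3.4/2)×(3.47 − 1.6)² = 1.7×1.87² = 5.92 mA.
V_DS = V_DD − I_D·R_D = 13 − 5.92×0.82 = 8.14 V.
Saturation requires V_DS ≥ V_GS − V_t = 1.87 V; 8.14 ≥ 1.87 ✓.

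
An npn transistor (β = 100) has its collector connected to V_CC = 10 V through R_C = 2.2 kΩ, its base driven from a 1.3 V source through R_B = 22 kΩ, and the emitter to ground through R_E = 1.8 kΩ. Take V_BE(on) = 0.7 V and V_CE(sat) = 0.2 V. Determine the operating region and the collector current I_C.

active; I_C ≈ 0.29 mA

Assume active. Base-emitter loop: I_B = (V_BB − V_BE)/(R_B + (β+1)R_E) = (1.3 − 0.7)/(22 + 101×1.8) = 0.00294 mA.
I_C = β·I_B = 100×0.00294 = 0.294 mA.
V_CE = V_CC − I_C·R_C − I_E·R_E = 10 − 0.294×2.2 − 0.297×1.8 = 8.82 V > V_CE(sat), so the active-region assumption holds.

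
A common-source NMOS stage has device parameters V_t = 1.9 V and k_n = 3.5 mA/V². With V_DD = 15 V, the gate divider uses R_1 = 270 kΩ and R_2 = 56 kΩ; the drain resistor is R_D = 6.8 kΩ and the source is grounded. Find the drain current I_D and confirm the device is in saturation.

V_G = V_DD·R_2/(R_1+R_2) = 15×56/326 = 2.58 V. With the source grounded, V_GS = V_G = 2.58 V.
Assume saturation: I_D = (k_n/2)(V_GS − V_t)² = (3.5/2)×(2.58 − 1.9)² = 1.75×0.677² = 0.801 mA.
V_DS = V_DD − I_D·R_D = 15 − 0.801×6.8 = 9.55 V.
Saturation requires V_DS ≥ V_GS − V_t = 0.677 V; 9.55 ≥ 0.677 ✓.

I_D ≈ 0.8 mA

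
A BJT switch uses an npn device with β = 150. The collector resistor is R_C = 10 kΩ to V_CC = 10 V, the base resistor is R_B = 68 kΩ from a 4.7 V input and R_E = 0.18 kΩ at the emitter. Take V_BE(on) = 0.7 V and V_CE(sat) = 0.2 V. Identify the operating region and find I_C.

saturation; I_C ≈ 0.96 mA

Assume active: I_B = (4.7 − 0.7)/(68 + 151×0.18) = 0.042 mA, I_C = β·I_B = 6.3 mA.
Then V_CE = 10 − 6.3×10 − 6.35×0.18 = -54.2 V < 0.2 V — the active assumption fails.
Re-solve with V_CE = 0.2 V. KCL at the emitter: V_E/R_E = (V_BB−0.7−V_E)/R_B + (V_CC−0.2−V_E)/R_C, giving V_E = 0.183 V.
I_C = (V_CC − 0.2 − V_E)/R_C = (9.8 − 0.183)/10 = 0.962 mA.
Check: I_B = (4 − 0.183)/68 = 0.0561 mA, and β·I_B = 8.42 mA > I_C, confirming saturation.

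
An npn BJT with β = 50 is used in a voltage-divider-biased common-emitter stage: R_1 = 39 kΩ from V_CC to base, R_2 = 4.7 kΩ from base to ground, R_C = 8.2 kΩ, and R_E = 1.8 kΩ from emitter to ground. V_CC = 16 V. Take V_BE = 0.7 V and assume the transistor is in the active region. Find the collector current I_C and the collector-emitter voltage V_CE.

I_C ≈ 0.53 mA, V_CE ≈ 11 V

Thevenize the base divider: V_Th = V_CC·R_2/(R_1+R_2) = 16×4.7/43.7 = 1.72 V, R_Th = R_1‖R_2 = 4.19 kΩ.
Base-emitter loop: V_Th = I_B·R_Th + V_BE + (β+1)I_B·R_E, so I_B = (1.72 − 0.7) / (4.19 + 51×1.8) = 0.0106 mA.
I_C = β·I_B = 50×0.0106 = 0.532 mA, and I_E = (β+1)I_B = 0.542 mA.
V_CE = V_CC − I_C·R_C − I_E·R_E = 16 − 0.532×8.2 − 0.542×1.8 = 10.7 V.
V_CE = 10.7 V > 0.2 V confirms active-region operation.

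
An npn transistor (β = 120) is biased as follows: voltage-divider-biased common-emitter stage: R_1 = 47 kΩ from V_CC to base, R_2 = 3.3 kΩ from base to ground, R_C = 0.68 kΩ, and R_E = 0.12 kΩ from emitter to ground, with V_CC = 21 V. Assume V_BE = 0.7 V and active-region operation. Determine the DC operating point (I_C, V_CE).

I_C ≈ 4.6 mA, V_CE ≈ 17 V

Thevenize the base divider: V_Th = V_CC·R_2/(R_1+R_2) = 21×3.3/50.3 = 1.38 V, R_Th = R_1‖R_2 = 3.08 kΩ.
Base-emitter loop: V_Th = I_B·R_Th + V_BE + (β+1)I_B·R_E, so I_B = (1.38 − 0.7) / (3.08 + 121×0.12) = 0.0385 mA.
I_C = β·I_B = 120×0.0385 = 4.62 mA, and I_E = (β+1)I_B = 4.66 mA.
V_CE = V_CC − I_C·R_C − I_E·R_E = 21 − 4.62×0.68 − 4.66×0.12 = 17.3 V.
V_CE = 17.3 V > 0.2 V confirms active-region operation.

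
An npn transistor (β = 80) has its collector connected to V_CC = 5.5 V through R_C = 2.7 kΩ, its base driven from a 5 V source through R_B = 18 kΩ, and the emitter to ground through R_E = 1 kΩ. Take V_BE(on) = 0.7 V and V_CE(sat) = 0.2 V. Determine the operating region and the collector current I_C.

Assume active: I_B = (5 − 0.7)/(18 + 81×1) = 0.0434 mA, I_C = β·I_B = 3.47 mA.
Then V_CE = 5.5 − 3.47×2.7 − 3.52×1 = -7.4 V < 0.2 V — the active assumption fails.
Re-solve with V_CE = 0.2 V. KCL at the emitter: V_E/R_E = (V_BB−0.7−V_E)/R_B + (V_CC−0.2−V_E)/R_C, giving V_E = 1.54 V.
I_C = (V_CC − 0.2 − V_E)/R_C = (5.3 − 1.54)/2.7 = 1.39 mA.
Check: I_B = (4.3 − 1.54)/18 = 0.153 mA, and β·I_B = 12.2 mA > I_C, confirming saturation.

saturation; I_C ≈ 1.4 mA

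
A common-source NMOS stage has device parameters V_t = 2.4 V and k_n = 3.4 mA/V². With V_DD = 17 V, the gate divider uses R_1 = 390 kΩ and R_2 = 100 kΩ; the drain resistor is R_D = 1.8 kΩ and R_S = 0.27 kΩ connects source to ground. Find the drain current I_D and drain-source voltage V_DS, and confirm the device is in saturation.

I_D ≈ 1 mA, V_DS ≈ 15 V

V_G = V_DD·R_2/(R_1+R_2) = 17×100/490 = 3.47 V.
Assume saturation: I_D = (k_n/2)(V_GS − V_t)² with V_GS = V_G − I_D·R_S = 3.47 − 0.27·I_D.
Substituting gives 0.124·I_D² − 1.98·I_D + 1.94 = 0, with roots I_D = 1.05 or 14.9 mA.
The root I_D = 14.9 mA gives V_GS = -0.565 V ≤ V_t, so take I_D = 1.05 mA.
Then V_GS = 3.19 V and V_DS = V_DD − I_D(R_D+R_S) = 17 − 1.05×2.07 = 14.8 V.
Saturation requires V_DS ≥ V_GS − V_t = 0.786 V; 14.8 ≥ 0.786 ✓.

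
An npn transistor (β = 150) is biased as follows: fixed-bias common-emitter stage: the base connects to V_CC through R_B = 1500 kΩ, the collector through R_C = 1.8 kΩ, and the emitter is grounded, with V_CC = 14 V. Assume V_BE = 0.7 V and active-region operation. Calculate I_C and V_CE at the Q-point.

Base loop: V_CC = I_B·R_B + V_BE, so I_B = (14 − 0.7)/1500 kΩ = 0.00887 mA.
In the active region I_C = β·I_B = 150 × 0.00887 = 1.33 mA.
Collector loop: V_CE = V_CC − I_C·R_C = 14 − 1.33×1.8 = 11.6 V.
Since V_CE = 11.6 V > V_CE(sat) ≈ 0.2 V, the transistor is in the active region as assumed.

I_C ≈ 1.3 mA, V_CE ≈ 12 V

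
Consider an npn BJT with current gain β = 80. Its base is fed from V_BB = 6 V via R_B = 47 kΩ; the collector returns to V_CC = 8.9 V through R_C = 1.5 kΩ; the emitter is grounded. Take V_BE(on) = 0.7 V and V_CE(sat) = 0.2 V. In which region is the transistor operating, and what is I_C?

Assume active: I_B = (6 − 0.7)/47 = 0.113 mA, giving I_C = β·I_B = 9.02 mA.
But then V_CE = 8.9 − 9.02×1.5 = -4.63 V < V_CE(sat) = 0.2 V — impossible in the active region.
So the transistor is saturated. With V_CE = 0.2 V, I_C = (V_CC − 0.2)/R_C = 8.7/1.5 = 5.8 mA.
Check: β·I_B = 9.02 mA > I_C = 5.8 mA, confirming saturation.

saturation; I_C ≈ 5.8 mA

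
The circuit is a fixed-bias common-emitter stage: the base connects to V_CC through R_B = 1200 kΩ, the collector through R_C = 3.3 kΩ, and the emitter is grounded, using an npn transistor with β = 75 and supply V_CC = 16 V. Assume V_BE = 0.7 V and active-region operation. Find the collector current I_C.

Base loop: V_CC = I_B·R_B + V_BE, so I_B = (16 − 0.7)/1200 kΩ = 0.0128 mA.
In the active region I_C = β·I_B = 75 × 0.0128 = 0.956 mA.
Collector loop: V_CE = V_CC − I_C·R_C = 16 − 0.956×3.3 = 12.8 V.
Since V_CE = 12.8 V > V_CE(sat) ≈ 0.2 V, the transistor is in the active region as assumed.

I_C ≈ 0.96 mA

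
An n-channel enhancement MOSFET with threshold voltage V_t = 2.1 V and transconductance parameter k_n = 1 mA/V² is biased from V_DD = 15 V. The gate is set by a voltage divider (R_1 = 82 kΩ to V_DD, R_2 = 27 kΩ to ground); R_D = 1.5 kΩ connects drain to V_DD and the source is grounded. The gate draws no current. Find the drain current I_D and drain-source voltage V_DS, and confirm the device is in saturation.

I_D ≈ 1.3 mA, V_DS ≈ 13 V

V_G = V_DD·R_2/(R_1+R_2) = 15×27/109 = 3.72 V. With the source grounded, V_GS = V_G = 3.72 V.
Assume saturation: I_D = (k_n/2)(V_GS − V_t)² = (1/2)×(3.72 − 2.1)² = 0.5×1.62² = 1.31 mA.
V_DS = V_DD − I_D·R_D = 15 − 1.31×1.5 = 13 V.
Saturation requires V_DS ≥ V_GS − V_t = 1.62 V; 13 ≥ 1.62 ✓.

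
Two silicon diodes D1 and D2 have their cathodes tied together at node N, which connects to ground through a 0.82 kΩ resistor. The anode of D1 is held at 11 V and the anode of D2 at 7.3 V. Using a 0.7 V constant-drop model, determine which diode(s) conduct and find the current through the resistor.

Assume both conduct. Then node N would need to be at both 11−0.7 = 10.3 V and 7.3−0.7 = 6.6 V, which is impossible.
Assume only D1 conducts: V_N = 11 − 0.7 = 10.3 V, so I_R = 10.3/0.82 = 12.6 mA.
Check D2: its anode-to-cathode voltage is 7.3 − 10.3 = -3 V < 0.7 V, so it is off. The assumption is consistent.

Only D1 conducts; I_R ≈ 13 mA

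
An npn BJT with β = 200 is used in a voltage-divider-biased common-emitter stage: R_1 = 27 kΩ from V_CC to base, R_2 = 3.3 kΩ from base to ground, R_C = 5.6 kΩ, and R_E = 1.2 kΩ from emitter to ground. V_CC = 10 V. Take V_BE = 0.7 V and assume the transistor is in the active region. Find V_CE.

V_CE ≈ 7.8 V

Thevenize the base divider: V_Th = V_CC·R_2/(R_1+R_2) = 10×3.3/30.3 = 1.09 V, R_Th = R_1‖R_2 = 2.94 kΩ.
Base-emitter loop: V_Th = I_B·R_Th + V_BE + (β+1)I_B·R_E, so I_B = (1.09 − 0.7) / (2.94 + 201×1.2) = 0.00159 mA.
I_C = β·I_B = 200×0.00159 = 0.319 mA, and I_E = (β+1)I_B = 0.32 mA.
V_CE = V_CC − I_C·R_C − I_E·R_E = 10 − 0.319×5.6 − 0.32×1.2 = 7.83 V.
V_CE = 7.83 V > 0.2 V confirms active-region operation.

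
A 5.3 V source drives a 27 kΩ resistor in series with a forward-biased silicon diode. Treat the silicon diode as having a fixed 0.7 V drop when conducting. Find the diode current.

KVL around the loop: 5.3 = V_D + I·R = 0.7 + I × 27 kΩ.
So I = (5.3 − 0.7) / 27 kΩ = 4.6 / 27 = 0.17 mA.

I ≈ 0.17 mA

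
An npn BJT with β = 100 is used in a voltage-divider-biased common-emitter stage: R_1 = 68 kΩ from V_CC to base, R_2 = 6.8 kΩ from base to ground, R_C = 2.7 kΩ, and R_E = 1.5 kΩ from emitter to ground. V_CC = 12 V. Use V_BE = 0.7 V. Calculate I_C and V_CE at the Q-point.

Thevenize the base divider: V_Th = V_CC·R_2/(R_1+R_2) = 12×6.8/74.8 = 1.09 V, R_Th = R_1‖R_2 = 6.18 kΩ.
Base-emitter loop: V_Th = I_B·R_Th + V_BE + (β+1)I_B·R_E, so I_B = (1.09 − 0.7) / (6.18 + 101×1.5) = 0.00248 mA.
I_C = β·I_B = 100×0.00248 = 0.248 mA, and I_E = (β+1)I_B = 0.25 mA.
V_CE = V_CC − I_C·R_C − I_E·R_E = 12 − 0.248×2.7 − 0.25×1.5 = 11 V.
V_CE = 11 V > 0.2 V confirms active-region operation.

I_C ≈ 0.25 mA, V_CE ≈ 11 V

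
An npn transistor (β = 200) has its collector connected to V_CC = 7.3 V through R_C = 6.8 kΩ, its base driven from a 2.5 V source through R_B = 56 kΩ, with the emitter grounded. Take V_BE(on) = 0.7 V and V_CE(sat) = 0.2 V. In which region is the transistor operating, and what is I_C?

Assume active: I_B = (2.5 − 0.7)/56 = 0.0321 mA, giving I_C = β·I_B = 6.43 mA.
But then V_CE = 7.3 − 6.43×6.8 = -36.4 V < V_CE(sat) = 0.2 V — impossible in the active region.
So the transistor is saturated. With V_CE = 0.2 V, I_C = (V_CC − 0.2)/R_C = 7.1/6.8 = 1.04 mA.
Check: β·I_B = 6.43 mA > I_C = 1.04 mA, confirming saturation.

saturation; I_C ≈ 1 mA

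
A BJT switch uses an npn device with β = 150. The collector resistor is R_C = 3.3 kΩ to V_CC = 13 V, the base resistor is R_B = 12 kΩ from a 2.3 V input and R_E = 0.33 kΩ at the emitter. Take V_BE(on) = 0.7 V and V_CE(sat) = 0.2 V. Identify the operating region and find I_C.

Assume active: I_B = (2.3 − 0.7)/(12 + 151×0.33) = 0.0259 mA, I_C = β·I_B = 3.88 mA.
Then V_CE = 13 − 3.88×3.3 − 3.91×0.33 = -1.1 V < 0.2 V — the active assumption fails.
Re-solve with V_CE = 0.2 V. KCL at the emitter: V_E/R_E = (V_BB−0.7−V_E)/R_B + (V_CC−0.2−V_E)/R_C, giving V_E = 1.17 V.
I_C = (V_CC − 0.2 − V_E)/R_C = (12.8 − 1.17)/3.3 = 3.52 mA.
Check: I_B = (1.6 − 1.17)/12 = 0.0355 mA, and β·I_B = 5.32 mA > I_C, confirming saturation.

saturation; I_C ≈ 3.5 mA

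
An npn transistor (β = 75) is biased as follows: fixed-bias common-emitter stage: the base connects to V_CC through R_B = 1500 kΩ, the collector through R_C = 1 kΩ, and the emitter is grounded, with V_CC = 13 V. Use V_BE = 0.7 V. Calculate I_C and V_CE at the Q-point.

Base loop: V_CC = I_B·R_B + V_BE, so I_B = (13 − 0.7)/1500 kΩ = 0.0082 mA.
In the active region I_C = β·I_B = 75 × 0.0082 = 0.615 mA.
Collector loop: V_CE = V_CC − I_C·R_C = 13 − 0.615×1 = 12.4 V.
Since V_CE = 12.4 V > V_CE(sat) ≈ 0.2 V, the transistor is in the active region as assumed.

I_C ≈ 0.62 mA, V_CE ≈ 12 V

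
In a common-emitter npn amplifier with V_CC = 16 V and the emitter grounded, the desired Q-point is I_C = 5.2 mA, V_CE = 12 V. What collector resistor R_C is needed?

Collector loop: V_CC = I_C·R_C + V_CE.
R_C = (V_CC − V_CE)/I_C = (16 − 12)/5.2 = 0.769 kΩ.

R_C ≈ 0.77 kΩ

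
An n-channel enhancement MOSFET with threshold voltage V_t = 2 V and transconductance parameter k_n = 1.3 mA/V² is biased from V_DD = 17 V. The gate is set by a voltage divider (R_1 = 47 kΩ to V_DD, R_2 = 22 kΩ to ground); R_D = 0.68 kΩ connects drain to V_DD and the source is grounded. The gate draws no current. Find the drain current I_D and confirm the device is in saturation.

I_D ≈ 7.6 mA

V_G = V_DD·R_2/(R_1+R_2) = 17×22/69 = 5.42 V. With the source grounded, V_GS = V_G = 5.42 V.
Assume saturation: I_D = (k_n/2)(V_GS − V_t)² = (1.3/2)×(5.42 − 2)² = 0.65×3.42² = 7.6 mA.
V_DS = V_DD − I_D·R_D = 17 − 7.6×0.68 = 11.8 V.
Saturation requires V_DS ≥ V_GS − V_t = 3.42 V; 11.8 ≥ 3.42 ✓.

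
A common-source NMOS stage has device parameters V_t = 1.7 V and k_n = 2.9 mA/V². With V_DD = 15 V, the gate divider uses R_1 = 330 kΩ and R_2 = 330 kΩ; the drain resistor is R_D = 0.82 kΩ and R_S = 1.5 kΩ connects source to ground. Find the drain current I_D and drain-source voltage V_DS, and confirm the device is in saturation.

V_G = V_DD·R_2/(R_1+R_2) = 15×330/660 = 7.5 V.
Assume saturation: I_D = (k_n/2)(V_GS − V_t)² with V_GS = V_G − I_D·R_S = 7.5 − 1.5·I_D.
Substituting gives 3.26·I_D² − 26.2·I_D + 48.8 = 0, with roots I_D = 2.92 or 5.12 mA.
The root I_D = 5.12 mA gives V_GS = -0.179 V ≤ V_t, so take I_D = 2.92 mA.
Then V_GS = 3.12 V and V_DS = V_DD − I_D(R_D+R_S) = 15 − 2.92×2.32 = 8.22 V.
Saturation requires V_DS ≥ V_GS − V_t = 1.42 V; 8.22 ≥ 1.42 ✓.

I_D ≈ 2.9 mA, V_DS ≈ 8.2 V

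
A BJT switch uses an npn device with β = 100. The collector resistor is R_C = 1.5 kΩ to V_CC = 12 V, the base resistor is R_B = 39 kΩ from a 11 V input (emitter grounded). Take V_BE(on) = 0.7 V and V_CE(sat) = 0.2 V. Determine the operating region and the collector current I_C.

Assume active: I_B = (11 − 0.7)/39 = 0.264 mA, giving I_C = β·I_B = 26.4 mA.
But then V_CE = 12 − 26.4×1.5 = -27.6 V < V_CE(sat) = 0.2 V — impossible in the active region.
So the transistor is saturated. With V_CE = 0.2 V, I_C = (V_CC − 0.2)/R_C = 11.8/1.5 = 7.87 mA.
Check: β·I_B = 26.4 mA > I_C = 7.87 mA, confirming saturation.

saturation; I_C ≈ 7.9 mA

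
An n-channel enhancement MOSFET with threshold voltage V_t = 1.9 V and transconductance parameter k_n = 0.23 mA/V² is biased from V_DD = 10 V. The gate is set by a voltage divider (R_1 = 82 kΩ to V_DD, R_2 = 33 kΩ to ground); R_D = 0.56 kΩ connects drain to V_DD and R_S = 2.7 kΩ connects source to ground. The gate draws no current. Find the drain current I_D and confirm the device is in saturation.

I_D ≈ 0.07 mA

V_G = V_DD·R_2/(R_1+R_2) = 10×33/115 = 2.87 V.
Assume saturation: I_D = (k_n/2)(V_GS − V_t)² with V_GS = V_G − I_D·R_S = 2.87 − 2.7·I_D.
Substituting gives 0.838·I_D² − 1.6·I_D + 0.108 = 0, with roots I_D = 0.07 or 1.84 mA.
The root I_D = 1.84 mA gives V_GS = -2.1 V ≤ V_t, so take I_D = 0.07 mA.
Then V_GS = 2.68 V and V_DS = V_DD − I_D(R_D+R_S) = 10 − 0.07×3.26 = 9.77 V.
Saturation requires V_DS ≥ V_GS − V_t = 0.78 V; 9.77 ≥ 0.78 ✓.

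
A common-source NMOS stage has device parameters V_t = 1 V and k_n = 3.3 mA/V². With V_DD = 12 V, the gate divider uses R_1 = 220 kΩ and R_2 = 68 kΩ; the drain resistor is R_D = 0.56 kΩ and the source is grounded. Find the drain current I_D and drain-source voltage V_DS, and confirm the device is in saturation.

V_G = V_DD·R_2/(R_1+R_2) = 12×68/288 = 2.83 V. With the source grounded, V_GS = V_G = 2.83 V.
Assume saturation: I_D = (k_n/2)(V_GS − V_t)² = (3.3/2)×(2.83 − 1)² = 1.65×1.83² = 5.55 mA.
V_DS = V_DD − I_D·R_D = 12 − 5.55×0.56 = 8.89 V.
Saturation requires V_DS ≥ V_GS − V_t = 1.83 V; 8.89 ≥ 1.83 ✓.

I_D ≈ 5.5 mA, V_DS ≈ 8.9 V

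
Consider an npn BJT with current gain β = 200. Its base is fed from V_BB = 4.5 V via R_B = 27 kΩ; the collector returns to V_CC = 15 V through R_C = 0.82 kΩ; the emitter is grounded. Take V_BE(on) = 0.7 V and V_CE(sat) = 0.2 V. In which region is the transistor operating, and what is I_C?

Assume active: I_B = (4.5 − 0.7)/27 = 0.141 mA, giving I_C = β·I_B = 28.1 mA.
But then V_CE = 15 − 28.1×0.82 = -8.08 V < V_CE(sat) = 0.2 V — impossible in the active region.
So the transistor is saturated. With V_CE = 0.2 V, I_C = (V_CC − 0.2)/R_C = 14.8/0.82 = 18 mA.
Check: β·I_B = 28.1 mA > I_C = 18 mA, confirming saturation.

saturation; I_C ≈ 18 mA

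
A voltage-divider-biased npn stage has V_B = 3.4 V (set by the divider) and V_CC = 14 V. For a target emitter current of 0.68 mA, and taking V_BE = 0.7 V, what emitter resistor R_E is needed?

V_E = V_B − V_BE = 3.4 − 0.7 = 2.7 V.
R_E = V_E / I_E = 2.7 / 0.68 = 3.97 kΩ.

R_E ≈ 4 kΩ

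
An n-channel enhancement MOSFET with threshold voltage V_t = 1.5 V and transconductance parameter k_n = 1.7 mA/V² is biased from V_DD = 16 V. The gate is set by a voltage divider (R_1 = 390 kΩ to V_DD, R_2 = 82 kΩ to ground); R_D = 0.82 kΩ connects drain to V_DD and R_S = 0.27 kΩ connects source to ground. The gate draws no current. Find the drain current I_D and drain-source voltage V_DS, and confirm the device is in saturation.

I_D ≈ 0.91 mA, V_DS ≈ 15 V

V_G = V_DD·R_2/(R_1+R_2) = 16×82/472 = 2.78 V.
Assume saturation: I_D = (k_n/2)(V_GS − V_t)² with V_GS = V_G − I_D·R_S = 2.78 − 0.27·I_D.
Substituting gives 0.062·I_D² − 1.59·I_D + 1.39 = 0, with roots I_D = 0.909 or 24.7 mA.
The root I_D = 24.7 mA gives V_GS = -3.89 V ≤ V_t, so take I_D = 0.909 mA.
Then V_GS = 2.53 V and V_DS = V_DD − I_D(R_D+R_S) = 16 − 0.909×1.09 = 15 V.
Saturation requires V_DS ≥ V_GS − V_t = 1.03 V; 15 ≥ 1.03 ✓.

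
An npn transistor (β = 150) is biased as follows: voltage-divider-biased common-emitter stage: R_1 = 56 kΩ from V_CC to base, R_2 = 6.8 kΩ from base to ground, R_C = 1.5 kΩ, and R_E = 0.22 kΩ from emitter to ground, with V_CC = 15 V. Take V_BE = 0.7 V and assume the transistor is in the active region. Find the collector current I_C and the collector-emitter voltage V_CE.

Thevenize the base divider: V_Th = V_CC·R_2/(R_1+R_2) = 15×6.8/62.8 = 1.62 V, R_Th = R_1‖R_2 = 6.06 kΩ.
Base-emitter loop: V_Th = I_B·R_Th + V_BE + (β+1)I_B·R_E, so I_B = (1.62 − 0.7) / (6.06 + 151×0.22) = 0.0235 mA.
I_C = β·I_B = 150×0.0235 = 3.53 mA, and I_E = (β+1)I_B = 3.55 mA.
V_CE = V_CC − I_C·R_C − I_E·R_E = 15 − 3.53×1.5 − 3.55×0.22 = 8.93 V.
V_CE = 8.93 V > 0.2 V confirms active-region operation.

I_C ≈ 3.5 mA, V_CE ≈ 8.9 V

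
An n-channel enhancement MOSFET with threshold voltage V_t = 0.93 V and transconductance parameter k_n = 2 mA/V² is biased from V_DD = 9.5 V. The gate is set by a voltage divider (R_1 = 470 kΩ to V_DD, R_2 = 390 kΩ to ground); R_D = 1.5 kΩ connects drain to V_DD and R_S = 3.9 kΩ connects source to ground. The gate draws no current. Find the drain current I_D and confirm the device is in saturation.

I_D ≈ 0.66 mA

V_G = V_DD·R_2/(R_1+R_2) = 9.5×390/860 = 4.31 V.
Assume saturation: I_D = (k_n/2)(V_GS − V_t)² with V_GS = V_G − I_D·R_S = 4.31 − 3.9·I_D.
Substituting gives 15.2·I_D² − 27.3·I_D + 11.4 = 0, with roots I_D = 0.658 or 1.14 mA.
The root I_D = 1.14 mA gives V_GS = -0.138 V ≤ V_t, so take I_D = 0.658 mA.
Then V_GS = 1.74 V and V_DS = V_DD − I_D(R_D+R_S) = 9.5 − 0.658×5.4 = 5.95 V.
Saturation requires V_DS ≥ V_GS − V_t = 0.811 V; 5.95 ≥ 0.811 ✓.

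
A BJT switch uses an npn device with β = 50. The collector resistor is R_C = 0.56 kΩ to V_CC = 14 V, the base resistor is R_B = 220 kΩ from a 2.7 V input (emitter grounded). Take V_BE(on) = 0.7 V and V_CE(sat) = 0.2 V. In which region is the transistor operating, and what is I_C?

active; I_C ≈ 0.45 mA

Assume active. Base-emitter loop: I_B = (V_BB − V_BE)/R_B = (2.7 − 0.7)/220 = 0.00909 mA.
I_C = β·I_B = 50×0.00909 = 0.455 mA.
V_CE = V_CC − I_C·R_C = 14 − 0.455×0.56 = 13.7 V > V_CE(sat), so the active-region assumption holds.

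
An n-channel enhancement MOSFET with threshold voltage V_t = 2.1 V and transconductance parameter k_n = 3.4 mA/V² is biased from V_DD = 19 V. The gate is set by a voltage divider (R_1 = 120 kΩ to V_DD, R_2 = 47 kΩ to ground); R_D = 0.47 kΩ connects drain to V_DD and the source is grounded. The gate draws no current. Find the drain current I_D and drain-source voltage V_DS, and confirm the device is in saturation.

V_G = V_DD·R_2/(R_1+R_2) = 19×47/167 = 5.35 V. With the source grounded, V_GS = V_G = 5.35 V.
Assume saturation: I_D = (k_n/2)(V_GS − V_t)² = (3.4/2)×(5.35 − 2.1)² = 1.7×3.25² = 17.9 mA.
V_DS = V_DD − I_D·R_D = 19 − 17.9×0.47 = 10.6 V.
Saturation requires V_DS ≥ V_GS − V_t = 3.25 V; 10.6 ≥ 3.25 ✓.

I_D ≈ 18 mA, V_DS ≈ 11 V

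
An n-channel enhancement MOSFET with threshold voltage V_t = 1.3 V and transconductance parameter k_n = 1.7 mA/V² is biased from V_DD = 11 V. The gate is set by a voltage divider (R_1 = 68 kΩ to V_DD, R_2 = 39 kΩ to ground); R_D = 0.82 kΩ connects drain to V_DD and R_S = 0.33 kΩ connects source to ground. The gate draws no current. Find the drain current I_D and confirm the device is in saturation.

V_G = V_DD·R_2/(R_1+R_2) = 11×39/107 = 4.01 V.
Assume saturation: I_D = (k_n/2)(V_GS − V_t)² with V_GS = V_G − I_D·R_S = 4.01 − 0.33·I_D.
Substituting gives 0.0926·I_D² − 2.52·I_D + 6.24 = 0, with roots I_D = 2.75 or 24.5 mA.
The root I_D = 24.5 mA gives V_GS = -4.07 V ≤ V_t, so take I_D = 2.75 mA.
Then V_GS = 3.1 V and V_DS = V_DD − I_D(R_D+R_S) = 11 − 2.75×1.15 = 7.83 V.
Saturation requires V_DS ≥ V_GS − V_t = 1.8 V; 7.83 ≥ 1.8 ✓.

I_D ≈ 2.8 mA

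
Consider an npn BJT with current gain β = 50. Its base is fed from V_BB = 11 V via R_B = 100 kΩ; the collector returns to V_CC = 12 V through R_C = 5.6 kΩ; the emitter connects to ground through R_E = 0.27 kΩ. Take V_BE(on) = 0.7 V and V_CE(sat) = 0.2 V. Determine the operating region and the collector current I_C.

saturation; I_C ≈ 2 mA

Assume active: I_B = (11 − 0.7)/(100 + 51×0.27) = 0.0905 mA, I_C = β·I_B = 4.53 mA.
Then V_CE = 12 − 4.53×5.6 − 4.62×0.27 = -14.6 V < 0.2 V — the active assumption fails.
Re-solve with V_CE = 0.2 V. KCL at the emitter: V_E/R_E = (V_BB−0.7−V_E)/R_B + (V_CC−0.2−V_E)/R_C, giving V_E = 0.568 V.
I_C = (V_CC − 0.2 − V_E)/R_C = (11.8 − 0.568)/5.6 = 2.01 mA.
Check: I_B = (10.3 − 0.568)/100 = 0.0973 mA, and β·I_B = 4.87 mA > I_C, confirming saturation.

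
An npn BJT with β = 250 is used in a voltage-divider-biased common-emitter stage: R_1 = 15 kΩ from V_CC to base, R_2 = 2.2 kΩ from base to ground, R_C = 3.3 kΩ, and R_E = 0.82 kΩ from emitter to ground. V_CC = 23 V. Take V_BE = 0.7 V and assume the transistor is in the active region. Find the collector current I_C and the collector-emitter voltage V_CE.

Thevenize the base divider: V_Th = V_CC·R_2/(R_1+R_2) = 23×2.2/17.2 = 2.94 V, R_Th = R_1‖R_2 = 1.92 kΩ.
Base-emitter loop: V_Th = I_B·R_Th + V_BE + (β+1)I_B·R_E, so I_B = (2.94 − 0.7) / (1.92 + 251×0.82) = 0.0108 mA.
I_C = β·I_B = 250×0.0108 = 2.7 mA, and I_E = (β+1)I_B = 2.71 mA.
V_CE = V_CC − I_C·R_C − I_E·R_E = 23 − 2.7×3.3 − 2.71×0.82 = 11.9 V.
V_CE = 11.9 V > 0.2 V confirms active-region operation.

I_C ≈ 2.7 mA, V_CE ≈ 12 V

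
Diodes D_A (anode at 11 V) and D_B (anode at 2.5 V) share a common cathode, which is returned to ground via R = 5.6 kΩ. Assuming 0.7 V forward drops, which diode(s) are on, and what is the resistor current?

Assume both conduct. Then node N would need to be at both 11−0.7 = 10.3 V and 2.5−0.7 = 1.8 V, which is impossible.
Assume only D_A conducts: V_N = 11 − 0.7 = 10.3 V, so I_R = 10.3/5.6 = 1.84 mA.
Check D_B: its anode-to-cathode voltage is 2.5 − 10.3 = -7.8 V < 0.7 V, so it is off. The assumption is consistent.

Only D_A conducts; I_R ≈ 1.8 mA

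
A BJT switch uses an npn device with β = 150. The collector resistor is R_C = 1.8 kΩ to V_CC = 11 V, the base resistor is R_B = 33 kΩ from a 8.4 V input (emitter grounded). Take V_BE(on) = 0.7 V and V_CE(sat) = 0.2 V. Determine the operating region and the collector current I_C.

saturation; I_C ≈ 6 mA

Assume active: I_B = (8.4 − 0.7)/33 = 0.233 mA, giving I_C = β·I_B = 35 mA.
But then V_CE = 11 − 35×1.8 = -52 V < V_CE(sat) = 0.2 V — impossible in the active region.
So the transistor is saturated. With V_CE = 0.2 V, I_C = (V_CC − 0.2)/R_C = 10.8/1.8 = 6 mA.
Check: β·I_B = 35 mA > I_C = 6 mA, confirming saturation.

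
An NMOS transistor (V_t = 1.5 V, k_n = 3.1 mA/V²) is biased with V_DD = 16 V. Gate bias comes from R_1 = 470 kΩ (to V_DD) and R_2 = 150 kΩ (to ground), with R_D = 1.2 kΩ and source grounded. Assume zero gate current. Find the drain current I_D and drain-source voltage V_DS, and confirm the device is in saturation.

I_D ≈ 8.7 mA, V_DS ≈ 5.5 V

V_G = V_DD·R_2/(R_1+R_2) = 16×150/620 = 3.87 V. With the source grounded, V_GS = V_G = 3.87 V.
Assume saturation: I_D = (k_n/2)(V_GS − V_t)² = (3.1/2)×(3.87 − 1.5)² = 1.55×2.37² = 8.71 mA.
V_DS = V_DD − I_D·R_D = 16 − 8.71×1.2 = 5.54 V.
Saturation requires V_DS ≥ V_GS − V_t = 2.37 V; 5.54 ≥ 2.37 ✓.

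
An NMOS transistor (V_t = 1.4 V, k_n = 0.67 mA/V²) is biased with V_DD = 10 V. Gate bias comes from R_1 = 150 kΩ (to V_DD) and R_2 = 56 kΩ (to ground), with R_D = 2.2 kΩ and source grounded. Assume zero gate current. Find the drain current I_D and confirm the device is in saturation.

V_G = V_DD·R_2/(R_1+R_2) = 10×56/206 = 2.72 V. With the source grounded, V_GS = V_G = 2.72 V.
Assume saturation: I_D = (k_n/2)(V_GS − V_t)² = (0.67/2)×(2.72 − 1.4)² = 0.335×1.32² = 0.582 mA.
V_DS = V_DD − I_D·R_D = 10 − 0.582×2.2 = 8.72 V.
Saturation requires V_DS ≥ V_GS − V_t = 1.32 V; 8.72 ≥ 1.32 ✓.

I_D ≈ 0.58 mA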